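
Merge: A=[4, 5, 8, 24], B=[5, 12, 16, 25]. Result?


Compare heads, take smaller each step.
Merged: [4, 5, 5, 8, 12, 16, 24, 25]


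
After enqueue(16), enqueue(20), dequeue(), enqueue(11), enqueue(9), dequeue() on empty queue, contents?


enqueue(16) -> [16]
enqueue(20) -> [16, 20]
dequeue() returns 16 -> [20]
enqueue(11) -> [20, 11]
enqueue(9) -> [20, 11, 9]
dequeue() returns 20 -> [11, 9]
Final queue (front to back): [11, 9]


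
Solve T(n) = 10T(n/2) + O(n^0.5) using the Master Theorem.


a=10, b=2, c=0.5. log_2(10)=3.322 > c=0.5. Case 1: O(n^log_b(a)) = O(n^3.322)
Complexity: O(n^3.322)


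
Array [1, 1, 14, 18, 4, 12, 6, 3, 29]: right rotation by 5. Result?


Right rotate by 5: [4, 12, 6, 3, 29, 1, 1, 14, 18]


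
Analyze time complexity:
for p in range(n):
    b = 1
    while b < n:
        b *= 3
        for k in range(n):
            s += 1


Per nesting level: O(n) * O(log n) * O(n) = O(n^2 log n)
Complexity: O(n^2 log n)


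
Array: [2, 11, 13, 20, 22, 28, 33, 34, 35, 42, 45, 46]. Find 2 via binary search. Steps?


Search for 2:
[0,11] mid=5 arr[5]=28
[0,4] mid=2 arr[2]=13
[0,1] mid=0 arr[0]=2
Total: 3 comparisons


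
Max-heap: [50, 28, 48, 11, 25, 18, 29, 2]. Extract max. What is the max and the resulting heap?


Max = 50
Replace root with last, heapify down
Resulting heap: [48, 28, 29, 11, 25, 18, 2]


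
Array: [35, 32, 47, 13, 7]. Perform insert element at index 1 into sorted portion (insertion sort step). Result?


After one pass: [32, 35, 47, 13, 7]


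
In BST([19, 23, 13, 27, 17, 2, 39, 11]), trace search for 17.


BST root = 19
Search for 17: compare at each node
Path: [19, 13, 17]


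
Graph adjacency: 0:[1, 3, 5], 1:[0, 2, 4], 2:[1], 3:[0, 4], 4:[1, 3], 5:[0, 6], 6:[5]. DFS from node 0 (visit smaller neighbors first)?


DFS stack-based: start with [0]
Visit order: [0, 1, 2, 4, 3, 5, 6]


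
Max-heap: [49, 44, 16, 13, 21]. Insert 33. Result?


Append 33: [49, 44, 16, 13, 21, 33]
Bubble up: swap idx 5(33) with idx 2(16)
Result: [49, 44, 33, 13, 21, 16]


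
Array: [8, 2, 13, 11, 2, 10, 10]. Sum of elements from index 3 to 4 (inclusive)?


Prefix sums: [0, 8, 10, 23, 34, 36, 46, 56]
Sum[3..4] = prefix[5] - prefix[3] = 36 - 23 = 13


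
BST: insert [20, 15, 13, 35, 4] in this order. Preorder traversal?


Root = 20; build tree by BST insertion.
Preorder traversal: [20, 15, 13, 4, 35]


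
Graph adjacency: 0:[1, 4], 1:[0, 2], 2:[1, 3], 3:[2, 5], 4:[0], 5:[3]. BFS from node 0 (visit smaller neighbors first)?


BFS queue: start with [0]
Visit order: [0, 1, 4, 2, 3, 5]


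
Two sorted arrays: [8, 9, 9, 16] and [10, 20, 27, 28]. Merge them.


Compare heads, take smaller each step.
Merged: [8, 9, 9, 10, 16, 20, 27, 28]


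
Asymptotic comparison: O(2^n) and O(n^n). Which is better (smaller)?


exponential grows slower than n^n
O(2^n) is asymptotically smaller; O(n^n) grows faster


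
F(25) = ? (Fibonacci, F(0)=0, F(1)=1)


F(n)=F(n-1)+F(n-2)
...F(23)=28657, F(24)=46368, F(25)=75025


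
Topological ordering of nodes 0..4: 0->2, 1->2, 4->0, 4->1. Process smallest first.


Kahn's algorithm, process smallest node first
Order: [3, 4, 0, 1, 2]


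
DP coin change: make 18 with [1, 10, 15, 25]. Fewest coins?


dp[0]=0; dp[i]=1+min(dp[i-c] for c in coins)
...dp[13]=4, dp[14]=5, dp[15]=1, dp[16]=2, dp[17]=3, dp[18]=4
Minimum coins for 18 = 4


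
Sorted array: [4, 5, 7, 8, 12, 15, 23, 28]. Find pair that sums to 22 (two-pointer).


Two pointers: lo=0, hi=7
Found pair: (7, 15) summing to 22


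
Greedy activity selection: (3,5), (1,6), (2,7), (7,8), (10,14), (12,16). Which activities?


Greedy: pick earliest-ending, then skip overlaps.
Selected (3 activities): [(3, 5), (7, 8), (10, 14)]


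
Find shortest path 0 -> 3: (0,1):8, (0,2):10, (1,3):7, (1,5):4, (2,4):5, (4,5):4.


Dijkstra from 0:
Distances: {0: 0, 1: 8, 2: 10, 3: 15, 4: 15, 5: 12}
Shortest distance to 3 = 15, path = [0, 1, 3]


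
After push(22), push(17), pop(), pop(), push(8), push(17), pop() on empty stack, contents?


push(22) -> [22]
push(17) -> [22, 17]
pop() returns 17 -> [22]
pop() returns 22 -> []
push(8) -> [8]
push(17) -> [8, 17]
pop() returns 17 -> [8]
Final stack (bottom to top): [8]


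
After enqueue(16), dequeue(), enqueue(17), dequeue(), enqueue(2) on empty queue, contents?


enqueue(16) -> [16]
dequeue() returns 16 -> []
enqueue(17) -> [17]
dequeue() returns 17 -> []
enqueue(2) -> [2]
Final queue (front to back): [2]


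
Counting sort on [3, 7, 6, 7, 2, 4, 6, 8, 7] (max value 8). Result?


Count array: [0, 0, 1, 1, 1, 0, 2, 3, 1]
Reconstruct: [2, 3, 4, 6, 6, 7, 7, 7, 8]


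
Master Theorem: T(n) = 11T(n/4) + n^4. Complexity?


a=11, b=4, c=4. log_4(11)=1.730 < c=4. Case 3: O(n^c) = O(n^4)
Complexity: O(n^4)


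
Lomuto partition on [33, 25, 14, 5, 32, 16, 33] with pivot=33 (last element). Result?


Elements <= 33 go left of pivot.
Result: [33, 25, 14, 5, 32, 16, 33], pivot at index 6


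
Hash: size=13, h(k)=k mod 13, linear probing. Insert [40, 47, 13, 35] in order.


Insertions: 40->slot 1; 47->slot 8; 13->slot 0; 35->slot 9
Table: [13, 40, None, None, None, None, None, None, 47, 35, None, None, None]


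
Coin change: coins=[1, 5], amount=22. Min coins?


dp[0]=0; dp[i]=1+min(dp[i-c] for c in coins)
...dp[17]=5, dp[18]=6, dp[19]=7, dp[20]=4, dp[21]=5, dp[22]=6
Minimum coins for 22 = 6


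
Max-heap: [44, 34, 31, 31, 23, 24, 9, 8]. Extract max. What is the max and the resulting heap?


Max = 44
Replace root with last, heapify down
Resulting heap: [34, 31, 31, 8, 23, 24, 9]


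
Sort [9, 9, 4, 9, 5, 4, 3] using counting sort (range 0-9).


Count array: [0, 0, 0, 1, 2, 1, 0, 0, 0, 3]
Reconstruct: [3, 4, 4, 5, 9, 9, 9]


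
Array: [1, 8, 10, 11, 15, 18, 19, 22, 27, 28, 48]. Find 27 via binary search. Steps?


Search for 27:
[0,10] mid=5 arr[5]=18
[6,10] mid=8 arr[8]=27
Total: 2 comparisons


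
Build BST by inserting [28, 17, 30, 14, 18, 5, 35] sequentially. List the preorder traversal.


Root = 28; build tree by BST insertion.
Preorder traversal: [28, 17, 14, 5, 18, 30, 35]


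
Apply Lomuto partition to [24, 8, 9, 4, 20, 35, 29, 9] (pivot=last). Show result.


Elements <= 9 go left of pivot.
Result: [8, 9, 4, 9, 20, 35, 29, 24], pivot at index 3


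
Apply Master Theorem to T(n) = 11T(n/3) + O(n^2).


a=11, b=3, c=2. log_3(11)=2.183 > c=2. Case 1: O(n^log_b(a)) = O(n^2.183)
Complexity: O(n^2.183)


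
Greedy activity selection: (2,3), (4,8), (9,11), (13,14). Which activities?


Greedy: pick earliest-ending, then skip overlaps.
Selected (4 activities): [(2, 3), (4, 8), (9, 11), (13, 14)]


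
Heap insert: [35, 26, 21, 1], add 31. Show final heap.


Append 31: [35, 26, 21, 1, 31]
Bubble up: swap idx 4(31) with idx 1(26)
Result: [35, 31, 21, 1, 26]


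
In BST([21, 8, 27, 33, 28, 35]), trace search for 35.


BST root = 21
Search for 35: compare at each node
Path: [21, 27, 33, 35]


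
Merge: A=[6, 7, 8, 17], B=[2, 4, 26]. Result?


Compare heads, take smaller each step.
Merged: [2, 4, 6, 7, 8, 17, 26]


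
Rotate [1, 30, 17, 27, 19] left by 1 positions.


Left rotate by 1: [30, 17, 27, 19, 1]


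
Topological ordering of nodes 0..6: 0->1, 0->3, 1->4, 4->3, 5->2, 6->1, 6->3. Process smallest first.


Kahn's algorithm, process smallest node first
Order: [0, 5, 2, 6, 1, 4, 3]


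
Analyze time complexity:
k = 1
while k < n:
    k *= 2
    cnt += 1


Per nesting level: O(log n) = O(log n)
Complexity: O(log n)


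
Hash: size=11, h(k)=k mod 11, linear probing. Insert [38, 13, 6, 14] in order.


Insertions: 38->slot 5; 13->slot 2; 6->slot 6; 14->slot 3
Table: [None, None, 13, 14, None, 38, 6, None, None, None, None]


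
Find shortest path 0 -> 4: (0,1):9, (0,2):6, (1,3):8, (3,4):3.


Dijkstra from 0:
Distances: {0: 0, 1: 9, 2: 6, 3: 17, 4: 20}
Shortest distance to 4 = 20, path = [0, 1, 3, 4]


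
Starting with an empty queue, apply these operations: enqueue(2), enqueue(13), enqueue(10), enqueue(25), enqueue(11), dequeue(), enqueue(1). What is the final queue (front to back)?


enqueue(2) -> [2]
enqueue(13) -> [2, 13]
enqueue(10) -> [2, 13, 10]
enqueue(25) -> [2, 13, 10, 25]
enqueue(11) -> [2, 13, 10, 25, 11]
dequeue() returns 2 -> [13, 10, 25, 11]
enqueue(1) -> [13, 10, 25, 11, 1]
Final queue (front to back): [13, 10, 25, 11, 1]


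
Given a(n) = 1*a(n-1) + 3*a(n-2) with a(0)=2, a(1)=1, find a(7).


Build bottom-up:
...a(5)=61, a(6)=154, a(7)=1*154+3*61=337


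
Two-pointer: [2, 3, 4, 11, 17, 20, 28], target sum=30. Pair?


Two pointers: lo=0, hi=6
Found pair: (2, 28) summing to 30


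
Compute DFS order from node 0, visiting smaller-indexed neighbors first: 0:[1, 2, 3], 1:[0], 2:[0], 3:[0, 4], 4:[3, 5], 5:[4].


DFS stack-based: start with [0]
Visit order: [0, 1, 2, 3, 4, 5]


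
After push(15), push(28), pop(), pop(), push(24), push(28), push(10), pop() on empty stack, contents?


push(15) -> [15]
push(28) -> [15, 28]
pop() returns 28 -> [15]
pop() returns 15 -> []
push(24) -> [24]
push(28) -> [24, 28]
push(10) -> [24, 28, 10]
pop() returns 10 -> [24, 28]
Final stack (bottom to top): [24, 28]


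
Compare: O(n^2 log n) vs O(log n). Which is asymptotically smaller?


logarithmic grows slower than n^2 log n
O(log n) is asymptotically smaller; O(n^2 log n) grows faster


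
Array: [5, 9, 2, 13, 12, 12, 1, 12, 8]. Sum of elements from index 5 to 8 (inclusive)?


Prefix sums: [0, 5, 14, 16, 29, 41, 53, 54, 66, 74]
Sum[5..8] = prefix[9] - prefix[5] = 74 - 41 = 33


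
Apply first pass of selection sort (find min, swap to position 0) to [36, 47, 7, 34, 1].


After one pass: [1, 47, 7, 34, 36]


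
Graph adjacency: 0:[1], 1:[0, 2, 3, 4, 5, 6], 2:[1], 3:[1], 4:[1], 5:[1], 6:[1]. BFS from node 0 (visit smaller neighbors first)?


BFS queue: start with [0]
Visit order: [0, 1, 2, 3, 4, 5, 6]


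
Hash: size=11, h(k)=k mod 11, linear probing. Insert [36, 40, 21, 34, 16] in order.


Insertions: 36->slot 3; 40->slot 7; 21->slot 10; 34->slot 1; 16->slot 5
Table: [None, 34, None, 36, None, 16, None, 40, None, None, 21]


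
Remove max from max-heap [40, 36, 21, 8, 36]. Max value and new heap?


Max = 40
Replace root with last, heapify down
Resulting heap: [36, 36, 21, 8]


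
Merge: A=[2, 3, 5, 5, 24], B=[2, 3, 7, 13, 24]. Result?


Compare heads, take smaller each step.
Merged: [2, 2, 3, 3, 5, 5, 7, 13, 24, 24]


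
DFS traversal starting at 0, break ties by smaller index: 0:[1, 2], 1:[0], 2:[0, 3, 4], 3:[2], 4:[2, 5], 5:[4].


DFS stack-based: start with [0]
Visit order: [0, 1, 2, 3, 4, 5]


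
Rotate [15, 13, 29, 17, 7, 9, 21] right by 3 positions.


Right rotate by 3: [7, 9, 21, 15, 13, 29, 17]


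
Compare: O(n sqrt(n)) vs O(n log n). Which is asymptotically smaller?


linearithmic grows slower than n^1.5
O(n log n) is asymptotically smaller; O(n sqrt(n)) grows faster


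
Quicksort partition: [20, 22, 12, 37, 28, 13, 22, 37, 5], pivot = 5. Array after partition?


Elements <= 5 go left of pivot.
Result: [5, 22, 12, 37, 28, 13, 22, 37, 20], pivot at index 0


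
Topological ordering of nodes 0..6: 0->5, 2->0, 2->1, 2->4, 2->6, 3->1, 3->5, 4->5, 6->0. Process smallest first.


Kahn's algorithm, process smallest node first
Order: [2, 3, 1, 4, 6, 0, 5]


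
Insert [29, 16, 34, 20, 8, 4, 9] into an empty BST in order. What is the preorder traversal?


Root = 29; build tree by BST insertion.
Preorder traversal: [29, 16, 8, 4, 9, 20, 34]


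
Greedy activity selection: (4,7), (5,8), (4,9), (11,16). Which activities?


Greedy: pick earliest-ending, then skip overlaps.
Selected (2 activities): [(4, 7), (11, 16)]


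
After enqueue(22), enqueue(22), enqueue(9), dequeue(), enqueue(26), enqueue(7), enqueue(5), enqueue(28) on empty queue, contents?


enqueue(22) -> [22]
enqueue(22) -> [22, 22]
enqueue(9) -> [22, 22, 9]
dequeue() returns 22 -> [22, 9]
enqueue(26) -> [22, 9, 26]
enqueue(7) -> [22, 9, 26, 7]
enqueue(5) -> [22, 9, 26, 7, 5]
enqueue(28) -> [22, 9, 26, 7, 5, 28]
Final queue (front to back): [22, 9, 26, 7, 5, 28]


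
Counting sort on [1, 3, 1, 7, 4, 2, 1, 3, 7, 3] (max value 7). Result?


Count array: [0, 3, 1, 3, 1, 0, 0, 2]
Reconstruct: [1, 1, 1, 2, 3, 3, 3, 4, 7, 7]


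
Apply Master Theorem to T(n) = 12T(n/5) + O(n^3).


a=12, b=5, c=3. log_5(12)=1.544 < c=3. Case 3: O(n^c) = O(n^3)
Complexity: O(n^3)


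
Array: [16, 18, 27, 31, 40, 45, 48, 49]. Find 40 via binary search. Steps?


Search for 40:
[0,7] mid=3 arr[3]=31
[4,7] mid=5 arr[5]=45
[4,4] mid=4 arr[4]=40
Total: 3 comparisons


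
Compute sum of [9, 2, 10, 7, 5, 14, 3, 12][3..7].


Prefix sums: [0, 9, 11, 21, 28, 33, 47, 50, 62]
Sum[3..7] = prefix[8] - prefix[3] = 62 - 21 = 41


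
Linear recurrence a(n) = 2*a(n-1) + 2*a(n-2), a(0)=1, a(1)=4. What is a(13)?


Build bottom-up:
...a(11)=86464, a(12)=236224, a(13)=2*236224+2*86464=645376


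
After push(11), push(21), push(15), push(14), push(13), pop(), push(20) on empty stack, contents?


push(11) -> [11]
push(21) -> [11, 21]
push(15) -> [11, 21, 15]
push(14) -> [11, 21, 15, 14]
push(13) -> [11, 21, 15, 14, 13]
pop() returns 13 -> [11, 21, 15, 14]
push(20) -> [11, 21, 15, 14, 20]
Final stack (bottom to top): [11, 21, 15, 14, 20]


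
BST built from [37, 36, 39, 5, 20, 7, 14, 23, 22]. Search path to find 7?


BST root = 37
Search for 7: compare at each node
Path: [37, 36, 5, 20, 7]


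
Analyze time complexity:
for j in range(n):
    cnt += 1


Per nesting level: O(n) = O(n)
Complexity: O(n)


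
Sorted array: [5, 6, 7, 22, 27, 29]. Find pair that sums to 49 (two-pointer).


Two pointers: lo=0, hi=5
Found pair: (22, 27) summing to 49


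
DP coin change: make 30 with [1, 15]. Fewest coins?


dp[0]=0; dp[i]=1+min(dp[i-c] for c in coins)
...dp[25]=11, dp[26]=12, dp[27]=13, dp[28]=14, dp[29]=15, dp[30]=2
Minimum coins for 30 = 2


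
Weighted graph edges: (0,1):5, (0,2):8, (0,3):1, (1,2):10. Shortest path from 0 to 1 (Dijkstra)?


Dijkstra from 0:
Distances: {0: 0, 1: 5, 2: 8, 3: 1}
Shortest distance to 1 = 5, path = [0, 1]


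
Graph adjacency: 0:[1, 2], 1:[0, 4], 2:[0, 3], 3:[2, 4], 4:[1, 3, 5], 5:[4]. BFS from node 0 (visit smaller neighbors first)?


BFS queue: start with [0]
Visit order: [0, 1, 2, 4, 3, 5]


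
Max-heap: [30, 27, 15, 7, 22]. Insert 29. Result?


Append 29: [30, 27, 15, 7, 22, 29]
Bubble up: swap idx 5(29) with idx 2(15)
Result: [30, 27, 29, 7, 22, 15]


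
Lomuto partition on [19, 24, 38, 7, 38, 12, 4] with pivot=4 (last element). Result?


Elements <= 4 go left of pivot.
Result: [4, 24, 38, 7, 38, 12, 19], pivot at index 0


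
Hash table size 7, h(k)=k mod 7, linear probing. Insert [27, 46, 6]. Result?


Insertions: 27->slot 6; 46->slot 4; 6->slot 0
Table: [6, None, None, None, 46, None, 27]


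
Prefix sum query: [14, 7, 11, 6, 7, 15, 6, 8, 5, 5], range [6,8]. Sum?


Prefix sums: [0, 14, 21, 32, 38, 45, 60, 66, 74, 79, 84]
Sum[6..8] = prefix[9] - prefix[6] = 79 - 60 = 19


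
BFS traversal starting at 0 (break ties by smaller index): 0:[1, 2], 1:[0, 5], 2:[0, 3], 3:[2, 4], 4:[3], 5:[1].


BFS queue: start with [0]
Visit order: [0, 1, 2, 5, 3, 4]


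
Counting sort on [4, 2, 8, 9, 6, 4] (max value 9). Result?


Count array: [0, 0, 1, 0, 2, 0, 1, 0, 1, 1]
Reconstruct: [2, 4, 4, 6, 8, 9]


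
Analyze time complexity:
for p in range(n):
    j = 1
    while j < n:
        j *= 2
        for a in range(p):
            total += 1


Per nesting level: O(n) * O(log n) * O(n) [triangular over p] = O(n^2 log n)
Complexity: O(n^2 log n)


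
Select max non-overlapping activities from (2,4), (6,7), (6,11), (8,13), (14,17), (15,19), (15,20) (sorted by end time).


Greedy: pick earliest-ending, then skip overlaps.
Selected (4 activities): [(2, 4), (6, 7), (8, 13), (14, 17)]


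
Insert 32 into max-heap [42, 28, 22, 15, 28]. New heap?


Append 32: [42, 28, 22, 15, 28, 32]
Bubble up: swap idx 5(32) with idx 2(22)
Result: [42, 28, 32, 15, 28, 22]


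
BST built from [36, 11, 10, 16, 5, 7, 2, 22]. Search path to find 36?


BST root = 36
Search for 36: compare at each node
Path: [36]


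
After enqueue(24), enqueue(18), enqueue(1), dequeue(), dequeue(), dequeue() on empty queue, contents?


enqueue(24) -> [24]
enqueue(18) -> [24, 18]
enqueue(1) -> [24, 18, 1]
dequeue() returns 24 -> [18, 1]
dequeue() returns 18 -> [1]
dequeue() returns 1 -> []
Final queue (front to back): []


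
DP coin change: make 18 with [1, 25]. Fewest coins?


dp[0]=0; dp[i]=1+min(dp[i-c] for c in coins)
...dp[13]=13, dp[14]=14, dp[15]=15, dp[16]=16, dp[17]=17, dp[18]=18
Minimum coins for 18 = 18


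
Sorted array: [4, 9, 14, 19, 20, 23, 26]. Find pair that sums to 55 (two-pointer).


Two pointers: lo=0, hi=6
No pair sums to 55


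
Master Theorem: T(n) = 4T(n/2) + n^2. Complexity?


a=4, b=2, c=2. log_2(4)=2 = c=2. Case 2: O(n^c log n) = O(n^2 log n)
Complexity: O(n^2 log n)


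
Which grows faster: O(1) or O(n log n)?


constant grows slower than linearithmic
O(1) is asymptotically smaller; O(n log n) grows faster


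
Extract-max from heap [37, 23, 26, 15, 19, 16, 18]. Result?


Max = 37
Replace root with last, heapify down
Resulting heap: [26, 23, 18, 15, 19, 16]


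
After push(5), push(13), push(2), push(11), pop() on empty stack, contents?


push(5) -> [5]
push(13) -> [5, 13]
push(2) -> [5, 13, 2]
push(11) -> [5, 13, 2, 11]
pop() returns 11 -> [5, 13, 2]
Final stack (bottom to top): [5, 13, 2]


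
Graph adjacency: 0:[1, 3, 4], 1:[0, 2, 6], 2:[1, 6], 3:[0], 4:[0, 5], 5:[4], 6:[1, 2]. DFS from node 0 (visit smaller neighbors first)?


DFS stack-based: start with [0]
Visit order: [0, 1, 2, 6, 3, 4, 5]


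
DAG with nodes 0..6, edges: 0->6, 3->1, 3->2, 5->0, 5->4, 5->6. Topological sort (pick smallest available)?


Kahn's algorithm, process smallest node first
Order: [3, 1, 2, 5, 0, 4, 6]


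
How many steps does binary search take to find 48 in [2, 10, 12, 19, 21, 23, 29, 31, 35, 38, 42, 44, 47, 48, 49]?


Search for 48:
[0,14] mid=7 arr[7]=31
[8,14] mid=11 arr[11]=44
[12,14] mid=13 arr[13]=48
Total: 3 comparisons


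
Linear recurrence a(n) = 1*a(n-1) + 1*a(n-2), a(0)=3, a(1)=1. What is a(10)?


Build bottom-up:
...a(8)=60, a(9)=97, a(10)=1*97+1*60=157


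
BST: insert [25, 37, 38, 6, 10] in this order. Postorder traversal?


Root = 25; build tree by BST insertion.
Postorder traversal: [10, 6, 38, 37, 25]


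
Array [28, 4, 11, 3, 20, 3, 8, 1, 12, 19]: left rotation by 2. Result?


Left rotate by 2: [11, 3, 20, 3, 8, 1, 12, 19, 28, 4]


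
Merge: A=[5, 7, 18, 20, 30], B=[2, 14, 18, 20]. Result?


Compare heads, take smaller each step.
Merged: [2, 5, 7, 14, 18, 18, 20, 20, 30]


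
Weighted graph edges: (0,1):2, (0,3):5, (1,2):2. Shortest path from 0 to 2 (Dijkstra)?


Dijkstra from 0:
Distances: {0: 0, 1: 2, 2: 4, 3: 5}
Shortest distance to 2 = 4, path = [0, 1, 2]


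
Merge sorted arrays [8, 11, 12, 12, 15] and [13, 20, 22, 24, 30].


Compare heads, take smaller each step.
Merged: [8, 11, 12, 12, 13, 15, 20, 22, 24, 30]


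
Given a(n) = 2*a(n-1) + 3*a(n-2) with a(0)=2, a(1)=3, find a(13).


Build bottom-up:
...a(11)=221433, a(12)=664302, a(13)=2*664302+3*221433=1992903


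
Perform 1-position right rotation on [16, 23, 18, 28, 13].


Right rotate by 1: [13, 16, 23, 18, 28]


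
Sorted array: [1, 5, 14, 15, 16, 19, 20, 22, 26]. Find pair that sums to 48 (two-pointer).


Two pointers: lo=0, hi=8
Found pair: (22, 26) summing to 48


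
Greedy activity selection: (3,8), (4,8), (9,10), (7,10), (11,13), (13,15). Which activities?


Greedy: pick earliest-ending, then skip overlaps.
Selected (4 activities): [(3, 8), (9, 10), (11, 13), (13, 15)]


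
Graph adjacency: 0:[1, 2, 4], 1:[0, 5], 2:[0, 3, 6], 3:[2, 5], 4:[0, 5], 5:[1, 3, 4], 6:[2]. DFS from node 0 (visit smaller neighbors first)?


DFS stack-based: start with [0]
Visit order: [0, 1, 5, 3, 2, 6, 4]


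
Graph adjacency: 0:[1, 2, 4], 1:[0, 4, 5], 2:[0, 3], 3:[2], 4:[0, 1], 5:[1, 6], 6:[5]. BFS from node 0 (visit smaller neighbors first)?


BFS queue: start with [0]
Visit order: [0, 1, 2, 4, 5, 3, 6]


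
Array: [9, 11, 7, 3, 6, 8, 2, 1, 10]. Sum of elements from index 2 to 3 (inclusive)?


Prefix sums: [0, 9, 20, 27, 30, 36, 44, 46, 47, 57]
Sum[2..3] = prefix[4] - prefix[2] = 30 - 20 = 10


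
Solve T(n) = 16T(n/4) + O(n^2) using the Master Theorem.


a=16, b=4, c=2. log_4(16)=2 = c=2. Case 2: O(n^c log n) = O(n^2 log n)
Complexity: O(n^2 log n)


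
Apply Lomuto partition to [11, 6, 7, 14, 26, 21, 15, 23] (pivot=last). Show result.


Elements <= 23 go left of pivot.
Result: [11, 6, 7, 14, 21, 15, 23, 26], pivot at index 6


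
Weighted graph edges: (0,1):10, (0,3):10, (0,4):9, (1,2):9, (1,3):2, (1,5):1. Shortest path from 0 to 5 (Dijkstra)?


Dijkstra from 0:
Distances: {0: 0, 1: 10, 2: 19, 3: 10, 4: 9, 5: 11}
Shortest distance to 5 = 11, path = [0, 1, 5]


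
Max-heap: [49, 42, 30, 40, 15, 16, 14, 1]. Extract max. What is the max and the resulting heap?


Max = 49
Replace root with last, heapify down
Resulting heap: [42, 40, 30, 1, 15, 16, 14]


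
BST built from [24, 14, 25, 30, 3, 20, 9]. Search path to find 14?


BST root = 24
Search for 14: compare at each node
Path: [24, 14]


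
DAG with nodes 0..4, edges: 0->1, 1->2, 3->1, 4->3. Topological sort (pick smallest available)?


Kahn's algorithm, process smallest node first
Order: [0, 4, 3, 1, 2]


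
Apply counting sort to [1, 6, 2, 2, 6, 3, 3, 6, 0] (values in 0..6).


Count array: [1, 1, 2, 2, 0, 0, 3]
Reconstruct: [0, 1, 2, 2, 3, 3, 6, 6, 6]


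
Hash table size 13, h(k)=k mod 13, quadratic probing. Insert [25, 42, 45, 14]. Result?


Insertions: 25->slot 12; 42->slot 3; 45->slot 6; 14->slot 1
Table: [None, 14, None, 42, None, None, 45, None, None, None, None, None, 25]


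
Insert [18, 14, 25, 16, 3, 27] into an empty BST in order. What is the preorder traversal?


Root = 18; build tree by BST insertion.
Preorder traversal: [18, 14, 3, 16, 25, 27]


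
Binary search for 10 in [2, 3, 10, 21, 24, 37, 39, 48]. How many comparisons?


Search for 10:
[0,7] mid=3 arr[3]=21
[0,2] mid=1 arr[1]=3
[2,2] mid=2 arr[2]=10
Total: 3 comparisons


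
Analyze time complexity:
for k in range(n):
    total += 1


Per nesting level: O(n) = O(n)
Complexity: O(n)


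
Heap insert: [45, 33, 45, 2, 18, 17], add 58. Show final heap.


Append 58: [45, 33, 45, 2, 18, 17, 58]
Bubble up: swap idx 6(58) with idx 2(45); swap idx 2(58) with idx 0(45)
Result: [58, 33, 45, 2, 18, 17, 45]


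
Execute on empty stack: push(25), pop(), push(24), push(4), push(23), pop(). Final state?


push(25) -> [25]
pop() returns 25 -> []
push(24) -> [24]
push(4) -> [24, 4]
push(23) -> [24, 4, 23]
pop() returns 23 -> [24, 4]
Final stack (bottom to top): [24, 4]


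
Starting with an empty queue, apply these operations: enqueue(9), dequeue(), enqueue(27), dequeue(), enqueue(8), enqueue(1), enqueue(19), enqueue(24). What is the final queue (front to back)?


enqueue(9) -> [9]
dequeue() returns 9 -> []
enqueue(27) -> [27]
dequeue() returns 27 -> []
enqueue(8) -> [8]
enqueue(1) -> [8, 1]
enqueue(19) -> [8, 1, 19]
enqueue(24) -> [8, 1, 19, 24]
Final queue (front to back): [8, 1, 19, 24]


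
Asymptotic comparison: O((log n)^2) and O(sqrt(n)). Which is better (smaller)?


polylogarithmic grows slower than sublinear
O((log n)^2) is asymptotically smaller; O(sqrt(n)) grows faster


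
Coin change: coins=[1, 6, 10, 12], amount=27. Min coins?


dp[0]=0; dp[i]=1+min(dp[i-c] for c in coins)
...dp[22]=2, dp[23]=3, dp[24]=2, dp[25]=3, dp[26]=3, dp[27]=4
Minimum coins for 27 = 4


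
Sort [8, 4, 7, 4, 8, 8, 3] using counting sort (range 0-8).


Count array: [0, 0, 0, 1, 2, 0, 0, 1, 3]
Reconstruct: [3, 4, 4, 7, 8, 8, 8]


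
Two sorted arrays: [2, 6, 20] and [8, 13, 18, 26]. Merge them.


Compare heads, take smaller each step.
Merged: [2, 6, 8, 13, 18, 20, 26]


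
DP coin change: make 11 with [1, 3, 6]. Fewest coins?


dp[0]=0; dp[i]=1+min(dp[i-c] for c in coins)
...dp[6]=1, dp[7]=2, dp[8]=3, dp[9]=2, dp[10]=3, dp[11]=4
Minimum coins for 11 = 4


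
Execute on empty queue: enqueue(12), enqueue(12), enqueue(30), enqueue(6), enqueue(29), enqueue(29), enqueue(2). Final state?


enqueue(12) -> [12]
enqueue(12) -> [12, 12]
enqueue(30) -> [12, 12, 30]
enqueue(6) -> [12, 12, 30, 6]
enqueue(29) -> [12, 12, 30, 6, 29]
enqueue(29) -> [12, 12, 30, 6, 29, 29]
enqueue(2) -> [12, 12, 30, 6, 29, 29, 2]
Final queue (front to back): [12, 12, 30, 6, 29, 29, 2]


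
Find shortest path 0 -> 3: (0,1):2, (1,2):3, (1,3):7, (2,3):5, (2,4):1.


Dijkstra from 0:
Distances: {0: 0, 1: 2, 2: 5, 3: 9, 4: 6}
Shortest distance to 3 = 9, path = [0, 1, 3]


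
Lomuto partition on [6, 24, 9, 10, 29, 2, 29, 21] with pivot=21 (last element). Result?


Elements <= 21 go left of pivot.
Result: [6, 9, 10, 2, 21, 24, 29, 29], pivot at index 4


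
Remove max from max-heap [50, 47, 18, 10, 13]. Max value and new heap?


Max = 50
Replace root with last, heapify down
Resulting heap: [47, 13, 18, 10]


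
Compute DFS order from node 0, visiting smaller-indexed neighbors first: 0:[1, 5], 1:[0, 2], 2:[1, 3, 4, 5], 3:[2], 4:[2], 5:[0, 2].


DFS stack-based: start with [0]
Visit order: [0, 1, 2, 3, 4, 5]


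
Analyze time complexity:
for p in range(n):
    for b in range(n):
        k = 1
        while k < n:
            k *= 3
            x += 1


Per nesting level: O(n) * O(n) * O(log n) = O(n^2 log n)
Complexity: O(n^2 log n)


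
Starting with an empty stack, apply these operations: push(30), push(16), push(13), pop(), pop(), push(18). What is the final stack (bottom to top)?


push(30) -> [30]
push(16) -> [30, 16]
push(13) -> [30, 16, 13]
pop() returns 13 -> [30, 16]
pop() returns 16 -> [30]
push(18) -> [30, 18]
Final stack (bottom to top): [30, 18]


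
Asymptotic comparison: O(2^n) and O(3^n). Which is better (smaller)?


exponential grows slower than exponential (base 3)
O(2^n) is asymptotically smaller; O(3^n) grows faster


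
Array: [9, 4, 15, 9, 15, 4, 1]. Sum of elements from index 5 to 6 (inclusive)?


Prefix sums: [0, 9, 13, 28, 37, 52, 56, 57]
Sum[5..6] = prefix[7] - prefix[5] = 57 - 52 = 5


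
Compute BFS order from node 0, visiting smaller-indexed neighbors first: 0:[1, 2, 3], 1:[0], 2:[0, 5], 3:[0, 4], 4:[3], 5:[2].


BFS queue: start with [0]
Visit order: [0, 1, 2, 3, 5, 4]


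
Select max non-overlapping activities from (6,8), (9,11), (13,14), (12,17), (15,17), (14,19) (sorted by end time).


Greedy: pick earliest-ending, then skip overlaps.
Selected (4 activities): [(6, 8), (9, 11), (13, 14), (15, 17)]


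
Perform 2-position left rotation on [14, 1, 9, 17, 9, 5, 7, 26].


Left rotate by 2: [9, 17, 9, 5, 7, 26, 14, 1]


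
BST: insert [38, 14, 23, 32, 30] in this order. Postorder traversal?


Root = 38; build tree by BST insertion.
Postorder traversal: [30, 32, 23, 14, 38]


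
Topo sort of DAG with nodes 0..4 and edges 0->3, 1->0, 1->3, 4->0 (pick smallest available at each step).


Kahn's algorithm, process smallest node first
Order: [1, 2, 4, 0, 3]


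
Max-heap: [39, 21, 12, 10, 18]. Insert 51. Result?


Append 51: [39, 21, 12, 10, 18, 51]
Bubble up: swap idx 5(51) with idx 2(12); swap idx 2(51) with idx 0(39)
Result: [51, 21, 39, 10, 18, 12]


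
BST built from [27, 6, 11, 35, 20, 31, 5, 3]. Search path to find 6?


BST root = 27
Search for 6: compare at each node
Path: [27, 6]


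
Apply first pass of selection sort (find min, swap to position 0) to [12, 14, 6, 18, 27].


After one pass: [6, 14, 12, 18, 27]


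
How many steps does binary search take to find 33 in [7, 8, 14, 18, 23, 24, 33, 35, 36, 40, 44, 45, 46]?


Search for 33:
[0,12] mid=6 arr[6]=33
Total: 1 comparisons


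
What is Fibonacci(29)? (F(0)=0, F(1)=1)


F(n)=F(n-1)+F(n-2)
...F(27)=196418, F(28)=317811, F(29)=514229


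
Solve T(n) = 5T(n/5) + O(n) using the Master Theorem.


a=5, b=5, c=1. log_5(5)=1 = c=1. Case 2: O(n^c log n) = O(n log n)
Complexity: O(n log n)


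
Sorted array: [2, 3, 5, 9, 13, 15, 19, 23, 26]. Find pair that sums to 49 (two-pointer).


Two pointers: lo=0, hi=8
Found pair: (23, 26) summing to 49


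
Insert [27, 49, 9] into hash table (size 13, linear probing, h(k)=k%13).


Insertions: 27->slot 1; 49->slot 10; 9->slot 9
Table: [None, 27, None, None, None, None, None, None, None, 9, 49, None, None]


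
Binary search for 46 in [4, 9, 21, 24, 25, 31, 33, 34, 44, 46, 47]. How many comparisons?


Search for 46:
[0,10] mid=5 arr[5]=31
[6,10] mid=8 arr[8]=44
[9,10] mid=9 arr[9]=46
Total: 3 comparisons


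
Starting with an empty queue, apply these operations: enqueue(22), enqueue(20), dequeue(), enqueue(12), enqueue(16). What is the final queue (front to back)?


enqueue(22) -> [22]
enqueue(20) -> [22, 20]
dequeue() returns 22 -> [20]
enqueue(12) -> [20, 12]
enqueue(16) -> [20, 12, 16]
Final queue (front to back): [20, 12, 16]


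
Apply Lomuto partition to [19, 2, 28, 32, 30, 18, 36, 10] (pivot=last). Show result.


Elements <= 10 go left of pivot.
Result: [2, 10, 28, 32, 30, 18, 36, 19], pivot at index 1


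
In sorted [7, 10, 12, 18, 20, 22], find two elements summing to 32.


Two pointers: lo=0, hi=5
Found pair: (10, 22) summing to 32


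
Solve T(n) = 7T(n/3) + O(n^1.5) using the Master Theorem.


a=7, b=3, c=1.5. log_3(7)=1.771 > c=1.5. Case 1: O(n^log_b(a)) = O(n^1.771)
Complexity: O(n^1.771)


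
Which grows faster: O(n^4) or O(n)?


linear grows slower than quartic
O(n) is asymptotically smaller; O(n^4) grows faster


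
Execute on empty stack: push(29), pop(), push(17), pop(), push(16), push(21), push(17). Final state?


push(29) -> [29]
pop() returns 29 -> []
push(17) -> [17]
pop() returns 17 -> []
push(16) -> [16]
push(21) -> [16, 21]
push(17) -> [16, 21, 17]
Final stack (bottom to top): [16, 21, 17]


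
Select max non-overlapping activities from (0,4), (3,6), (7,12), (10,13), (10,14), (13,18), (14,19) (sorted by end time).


Greedy: pick earliest-ending, then skip overlaps.
Selected (3 activities): [(0, 4), (7, 12), (13, 18)]


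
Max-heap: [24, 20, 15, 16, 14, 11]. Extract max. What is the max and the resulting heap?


Max = 24
Replace root with last, heapify down
Resulting heap: [20, 16, 15, 11, 14]


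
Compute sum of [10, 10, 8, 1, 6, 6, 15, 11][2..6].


Prefix sums: [0, 10, 20, 28, 29, 35, 41, 56, 67]
Sum[2..6] = prefix[7] - prefix[2] = 56 - 20 = 36


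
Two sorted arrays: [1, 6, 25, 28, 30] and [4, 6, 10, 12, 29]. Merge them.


Compare heads, take smaller each step.
Merged: [1, 4, 6, 6, 10, 12, 25, 28, 29, 30]


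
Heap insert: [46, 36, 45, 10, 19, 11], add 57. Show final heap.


Append 57: [46, 36, 45, 10, 19, 11, 57]
Bubble up: swap idx 6(57) with idx 2(45); swap idx 2(57) with idx 0(46)
Result: [57, 36, 46, 10, 19, 11, 45]


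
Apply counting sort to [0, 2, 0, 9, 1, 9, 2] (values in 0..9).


Count array: [2, 1, 2, 0, 0, 0, 0, 0, 0, 2]
Reconstruct: [0, 0, 1, 2, 2, 9, 9]


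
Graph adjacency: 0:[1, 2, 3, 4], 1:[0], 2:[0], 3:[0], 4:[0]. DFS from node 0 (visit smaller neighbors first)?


DFS stack-based: start with [0]
Visit order: [0, 1, 2, 3, 4]


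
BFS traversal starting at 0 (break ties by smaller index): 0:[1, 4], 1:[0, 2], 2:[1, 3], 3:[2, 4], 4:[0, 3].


BFS queue: start with [0]
Visit order: [0, 1, 4, 2, 3]


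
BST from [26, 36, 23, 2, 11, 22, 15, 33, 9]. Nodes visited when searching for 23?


BST root = 26
Search for 23: compare at each node
Path: [26, 23]


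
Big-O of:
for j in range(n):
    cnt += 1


Per nesting level: O(n) = O(n)
Complexity: O(n)


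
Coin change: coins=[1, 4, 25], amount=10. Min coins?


dp[0]=0; dp[i]=1+min(dp[i-c] for c in coins)
...dp[5]=2, dp[6]=3, dp[7]=4, dp[8]=2, dp[9]=3, dp[10]=4
Minimum coins for 10 = 4


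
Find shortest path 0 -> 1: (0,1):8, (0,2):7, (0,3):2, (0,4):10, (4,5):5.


Dijkstra from 0:
Distances: {0: 0, 1: 8, 2: 7, 3: 2, 4: 10, 5: 15}
Shortest distance to 1 = 8, path = [0, 1]


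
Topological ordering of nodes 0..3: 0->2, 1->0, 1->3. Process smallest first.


Kahn's algorithm, process smallest node first
Order: [1, 0, 2, 3]


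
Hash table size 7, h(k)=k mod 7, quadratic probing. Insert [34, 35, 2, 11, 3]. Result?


Insertions: 34->slot 6; 35->slot 0; 2->slot 2; 11->slot 4; 3->slot 3
Table: [35, None, 2, 3, 11, None, 34]


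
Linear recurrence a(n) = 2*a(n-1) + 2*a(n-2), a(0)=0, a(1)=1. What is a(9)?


Build bottom-up:
...a(7)=328, a(8)=896, a(9)=2*896+2*328=2448


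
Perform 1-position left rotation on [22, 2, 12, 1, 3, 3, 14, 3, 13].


Left rotate by 1: [2, 12, 1, 3, 3, 14, 3, 13, 22]


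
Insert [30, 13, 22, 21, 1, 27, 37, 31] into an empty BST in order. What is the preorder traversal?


Root = 30; build tree by BST insertion.
Preorder traversal: [30, 13, 1, 22, 21, 27, 37, 31]


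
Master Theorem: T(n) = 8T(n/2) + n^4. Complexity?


a=8, b=2, c=4. log_2(8)=3 < c=4. Case 3: O(n^c) = O(n^4)
Complexity: O(n^4)


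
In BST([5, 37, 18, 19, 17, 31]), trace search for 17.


BST root = 5
Search for 17: compare at each node
Path: [5, 37, 18, 17]


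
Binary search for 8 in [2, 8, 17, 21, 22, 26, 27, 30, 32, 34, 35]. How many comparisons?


Search for 8:
[0,10] mid=5 arr[5]=26
[0,4] mid=2 arr[2]=17
[0,1] mid=0 arr[0]=2
[1,1] mid=1 arr[1]=8
Total: 4 comparisons


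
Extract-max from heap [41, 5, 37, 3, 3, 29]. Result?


Max = 41
Replace root with last, heapify down
Resulting heap: [37, 5, 29, 3, 3]


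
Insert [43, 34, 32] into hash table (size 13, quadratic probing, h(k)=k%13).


Insertions: 43->slot 4; 34->slot 8; 32->slot 6
Table: [None, None, None, None, 43, None, 32, None, 34, None, None, None, None]


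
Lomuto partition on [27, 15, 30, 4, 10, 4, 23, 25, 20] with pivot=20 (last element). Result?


Elements <= 20 go left of pivot.
Result: [15, 4, 10, 4, 20, 27, 23, 25, 30], pivot at index 4


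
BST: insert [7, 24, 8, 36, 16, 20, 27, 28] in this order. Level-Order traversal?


Root = 7; build tree by BST insertion.
Level-Order traversal: [7, 24, 8, 36, 16, 27, 20, 28]


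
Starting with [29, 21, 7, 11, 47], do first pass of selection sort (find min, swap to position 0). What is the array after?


After one pass: [7, 21, 29, 11, 47]


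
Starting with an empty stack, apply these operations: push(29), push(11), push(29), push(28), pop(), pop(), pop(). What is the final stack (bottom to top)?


push(29) -> [29]
push(11) -> [29, 11]
push(29) -> [29, 11, 29]
push(28) -> [29, 11, 29, 28]
pop() returns 28 -> [29, 11, 29]
pop() returns 29 -> [29, 11]
pop() returns 11 -> [29]
Final stack (bottom to top): [29]


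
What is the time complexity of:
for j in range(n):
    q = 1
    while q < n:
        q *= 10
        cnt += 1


Per nesting level: O(n) * O(log n) = O(n log n)
Complexity: O(n log n)


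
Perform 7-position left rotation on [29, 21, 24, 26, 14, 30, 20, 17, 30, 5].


Left rotate by 7: [17, 30, 5, 29, 21, 24, 26, 14, 30, 20]


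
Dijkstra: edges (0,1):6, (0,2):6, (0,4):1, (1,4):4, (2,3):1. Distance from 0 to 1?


Dijkstra from 0:
Distances: {0: 0, 1: 5, 2: 6, 3: 7, 4: 1}
Shortest distance to 1 = 5, path = [0, 4, 1]


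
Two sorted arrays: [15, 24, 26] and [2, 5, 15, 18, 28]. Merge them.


Compare heads, take smaller each step.
Merged: [2, 5, 15, 15, 18, 24, 26, 28]


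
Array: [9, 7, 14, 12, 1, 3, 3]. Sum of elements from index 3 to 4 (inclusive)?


Prefix sums: [0, 9, 16, 30, 42, 43, 46, 49]
Sum[3..4] = prefix[5] - prefix[3] = 43 - 30 = 13


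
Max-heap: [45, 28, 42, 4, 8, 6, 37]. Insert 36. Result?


Append 36: [45, 28, 42, 4, 8, 6, 37, 36]
Bubble up: swap idx 7(36) with idx 3(4); swap idx 3(36) with idx 1(28)
Result: [45, 36, 42, 28, 8, 6, 37, 4]


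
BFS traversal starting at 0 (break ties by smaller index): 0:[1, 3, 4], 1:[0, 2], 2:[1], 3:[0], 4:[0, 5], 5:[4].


BFS queue: start with [0]
Visit order: [0, 1, 3, 4, 2, 5]


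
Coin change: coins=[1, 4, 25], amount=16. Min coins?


dp[0]=0; dp[i]=1+min(dp[i-c] for c in coins)
...dp[11]=5, dp[12]=3, dp[13]=4, dp[14]=5, dp[15]=6, dp[16]=4
Minimum coins for 16 = 4


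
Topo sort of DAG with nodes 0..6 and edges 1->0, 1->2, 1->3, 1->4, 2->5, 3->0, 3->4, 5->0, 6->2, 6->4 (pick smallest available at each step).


Kahn's algorithm, process smallest node first
Order: [1, 3, 6, 2, 4, 5, 0]


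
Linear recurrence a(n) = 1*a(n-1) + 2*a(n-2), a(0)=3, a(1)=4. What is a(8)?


Build bottom-up:
...a(6)=150, a(7)=298, a(8)=1*298+2*150=598


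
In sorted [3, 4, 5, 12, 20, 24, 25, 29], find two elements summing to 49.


Two pointers: lo=0, hi=7
Found pair: (20, 29) summing to 49


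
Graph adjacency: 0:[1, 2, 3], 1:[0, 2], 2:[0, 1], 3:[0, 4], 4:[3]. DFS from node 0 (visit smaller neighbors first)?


DFS stack-based: start with [0]
Visit order: [0, 1, 2, 3, 4]


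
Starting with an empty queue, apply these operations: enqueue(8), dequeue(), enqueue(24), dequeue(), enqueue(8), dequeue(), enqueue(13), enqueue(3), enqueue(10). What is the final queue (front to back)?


enqueue(8) -> [8]
dequeue() returns 8 -> []
enqueue(24) -> [24]
dequeue() returns 24 -> []
enqueue(8) -> [8]
dequeue() returns 8 -> []
enqueue(13) -> [13]
enqueue(3) -> [13, 3]
enqueue(10) -> [13, 3, 10]
Final queue (front to back): [13, 3, 10]


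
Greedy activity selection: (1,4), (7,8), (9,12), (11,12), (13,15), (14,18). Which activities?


Greedy: pick earliest-ending, then skip overlaps.
Selected (4 activities): [(1, 4), (7, 8), (9, 12), (13, 15)]


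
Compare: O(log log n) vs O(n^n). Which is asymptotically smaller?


double-logarithmic grows slower than n^n
O(log log n) is asymptotically smaller; O(n^n) grows faster


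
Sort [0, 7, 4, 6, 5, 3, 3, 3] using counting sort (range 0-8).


Count array: [1, 0, 0, 3, 1, 1, 1, 1, 0]
Reconstruct: [0, 3, 3, 3, 4, 5, 6, 7]


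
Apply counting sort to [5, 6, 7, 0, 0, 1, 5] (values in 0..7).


Count array: [2, 1, 0, 0, 0, 2, 1, 1]
Reconstruct: [0, 0, 1, 5, 5, 6, 7]


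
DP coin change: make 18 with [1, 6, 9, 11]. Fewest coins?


dp[0]=0; dp[i]=1+min(dp[i-c] for c in coins)
...dp[13]=3, dp[14]=4, dp[15]=2, dp[16]=3, dp[17]=2, dp[18]=2
Minimum coins for 18 = 2


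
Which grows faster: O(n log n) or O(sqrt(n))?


sublinear grows slower than linearithmic
O(sqrt(n)) is asymptotically smaller; O(n log n) grows faster


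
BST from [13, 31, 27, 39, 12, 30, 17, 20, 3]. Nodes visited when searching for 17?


BST root = 13
Search for 17: compare at each node
Path: [13, 31, 27, 17]


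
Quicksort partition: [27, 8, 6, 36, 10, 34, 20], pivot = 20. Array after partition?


Elements <= 20 go left of pivot.
Result: [8, 6, 10, 20, 27, 34, 36], pivot at index 3


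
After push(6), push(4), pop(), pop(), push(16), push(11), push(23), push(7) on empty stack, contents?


push(6) -> [6]
push(4) -> [6, 4]
pop() returns 4 -> [6]
pop() returns 6 -> []
push(16) -> [16]
push(11) -> [16, 11]
push(23) -> [16, 11, 23]
push(7) -> [16, 11, 23, 7]
Final stack (bottom to top): [16, 11, 23, 7]


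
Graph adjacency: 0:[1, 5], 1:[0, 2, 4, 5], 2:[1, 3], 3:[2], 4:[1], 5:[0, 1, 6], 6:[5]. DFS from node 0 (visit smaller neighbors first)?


DFS stack-based: start with [0]
Visit order: [0, 1, 2, 3, 4, 5, 6]
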